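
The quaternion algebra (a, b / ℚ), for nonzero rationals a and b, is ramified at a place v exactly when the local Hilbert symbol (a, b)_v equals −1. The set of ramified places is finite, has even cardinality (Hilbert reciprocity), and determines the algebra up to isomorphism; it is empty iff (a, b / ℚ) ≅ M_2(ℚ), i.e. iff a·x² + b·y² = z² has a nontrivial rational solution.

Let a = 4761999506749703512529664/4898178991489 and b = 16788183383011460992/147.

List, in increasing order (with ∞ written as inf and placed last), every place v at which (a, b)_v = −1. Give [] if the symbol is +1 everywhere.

Mod squares: a ≡ 11, b ≡ 25194. Check v ∈ {∞, 2, 3, 7, 11, 13, 17, 19, 23, 31, 47}.
v=11: a=11^5·(≡9), b=11^6·(≡5) mod 11; (9|11)=+1, (5|11)=+1; (−1)^{5·6·5}·(+1)^6·(+1)^5 = +1.
v=23: a=23^4·(≡5), b=23^0·(≡18) mod 23; (5|23)=-1, (18|23)=+1; (−1)^{4·0·11}·(-1)^0·(+1)^4 = +1.
v=7: a=7^-4·(≡1), b=7^-2·(≡4) mod 7; (1|7)=+1, (4|7)=+1; (−1)^{-4·-2·3}·(+1)^-2·(+1)^-4 = +1.
v=47: a=47^-2·(≡30), b=47^0·(≡42) mod 47; (30|47)=-1, (42|47)=+1; (−1)^{-2·0·23}·(-1)^0·(+1)^-2 = +1.
v=13: a=13^2·(≡11), b=13^3·(≡9) mod 13; (11|13)=-1, (9|13)=+1; (−1)^{2·3·6}·(-1)^3·(+1)^2 = -1.
v=3: a=3^4·(≡2), b=3^-1·(≡1) mod 3; (2|3)=-1, (1|3)=+1; (−1)^{4·-1·1}·(-1)^-1·(+1)^4 = -1.
v=17: a=17^4·(≡6), b=17^3·(≡7) mod 17; (6|17)=-1, (7|17)=-1; (−1)^{4·3·8}·(-1)^3·(-1)^4 = -1.
v=∞: 11 > 0 and 25194 > 0  ⇒  (a,b)_∞ = +1.
v=19: a=19^2·(≡7), b=19^3·(≡18) mod 19; (7|19)=+1, (18|19)=-1; (−1)^{2·3·9}·(+1)^3·(-1)^2 = +1.
v=2: v_2(a)=8, v_2(b)=7; units ≡ 3, 5 (mod 8); ε·ε+αω+βω = 1·0+8·1+7·1 ≡ 1  ⇒  (a,b)_2 = -1.
v=31: a=31^-4·(≡11), b=31^0·(≡30) mod 31; (11|31)=-1, (30|31)=-1; (−1)^{-4·0·15}·(-1)^0·(-1)^-4 = +1.
|Ram(11, 25194)| = 4, even; anisotropic at {2, 3, 13, 17}.

[2, 3, 13, 17]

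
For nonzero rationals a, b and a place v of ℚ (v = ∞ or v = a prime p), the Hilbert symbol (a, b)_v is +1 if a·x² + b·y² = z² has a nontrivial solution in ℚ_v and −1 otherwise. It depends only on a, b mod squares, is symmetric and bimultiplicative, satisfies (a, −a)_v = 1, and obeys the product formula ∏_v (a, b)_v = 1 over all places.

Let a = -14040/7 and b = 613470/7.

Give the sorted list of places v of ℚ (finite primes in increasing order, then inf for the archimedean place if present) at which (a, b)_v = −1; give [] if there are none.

Mod squares: a ≡ -2730, b ≡ 210. Check v ∈ {∞, 2, 3, 5, 7, 11, 13}.
v=7: a=7^-1·(≡2), b=7^-1·(≡4) mod 7; (2|7)=+1, (4|7)=+1; (−1)^{-1·-1·3}·(+1)^-1·(+1)^-1 = -1.
v=3: a=3^3·(≡2), b=3^1·(≡1) mod 3; (2|3)=-1, (1|3)=+1; (−1)^{3·1·1}·(-1)^1·(+1)^3 = +1.
v=5: a=5^1·(≡1), b=5^1·(≡2) mod 5; (1|5)=+1, (2|5)=-1; (−1)^{1·1·2}·(+1)^1·(-1)^1 = -1.
v=2: v_2(a)=3, v_2(b)=1; units ≡ 3, 1 (mod 8); ε·ε+αω+βω = 1·0+3·0+1·1 ≡ 1  ⇒  (a,b)_2 = -1.
v=∞: -2730 < 0 and 210 > 0  ⇒  (a,b)_∞ = +1.
v=13: a=13^1·(≡11), b=13^2·(≡6) mod 13; (11|13)=-1, (6|13)=-1; (−1)^{1·2·6}·(-1)^2·(-1)^1 = -1.
v=11: a=11^0·(≡1), b=11^2·(≡3) mod 11; (1|11)=+1, (3|11)=+1; (−1)^{0·2·5}·(+1)^2·(+1)^0 = +1.
(-2730, 210 / ℚ) ramifies at {2, 5, 7, 13}: a division algebra.

[2, 5, 7, 13]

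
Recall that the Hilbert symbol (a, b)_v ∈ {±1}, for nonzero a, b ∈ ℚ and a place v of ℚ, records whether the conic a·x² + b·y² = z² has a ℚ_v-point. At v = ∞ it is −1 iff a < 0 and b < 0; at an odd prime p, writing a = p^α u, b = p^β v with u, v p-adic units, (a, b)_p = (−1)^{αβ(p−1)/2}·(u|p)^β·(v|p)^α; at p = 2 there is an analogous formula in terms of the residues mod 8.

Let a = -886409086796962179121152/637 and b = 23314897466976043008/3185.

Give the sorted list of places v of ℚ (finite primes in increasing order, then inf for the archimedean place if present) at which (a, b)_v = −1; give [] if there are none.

[2, 19, 29, 41]

(a, b) ≡ (-30381, 1777555) mod (ℚ^×)²; places V = {2, 3, 5, 7, 13, 19, 23, 29, 41, ∞}.
(a,b)_41: α=1, u≡6; β=1, v≡4 (mod 41); (6|41)=-1, (4|41)=+1; sign (−1)^0·-1^1·+1^1 = -1.
(a,b)_13: α=-1, u≡9; β=-1, v≡12 (mod 13); (9|13)=+1, (12|13)=+1; sign (−1)^0·+1^-1·+1^-1 = +1.
(a,b)_7: α=-2, u≡6; β=-2, v≡5 (mod 7); (6|7)=-1, (5|7)=-1; sign (−1)^0·-1^-2·-1^-2 = +1.
(a,b)_3: α=5, u≡1; β=4, v≡1 (mod 3); (1|3)=+1, (1|3)=+1; sign (−1)^0·+1^4·+1^5 = +1.
(a,b)_2: α=16, β=16; u≡3, v≡3 (mod 8); ε(u)ε(v)=1·1, αω(v)=16·1, βω(u)=16·1; sum ≡ 1  ⇒  -1.
(a,b)_19: α=3, u≡1; β=2, v≡12 (mod 19); (1|19)=+1, (12|19)=-1; sign (−1)^0·+1^2·-1^3 = -1.
(a,b)_23: α=4, u≡2; β=3, v≡17 (mod 23); (2|23)=+1, (17|23)=-1; sign (−1)^0·+1^3·-1^4 = +1.
(a,b)_∞: sgn(-30381)=−, sgn(1777555)=+, so +1.
(a,b)_5: α=0, u≡4; β=-1, v≡4 (mod 5); (4|5)=+1, (4|5)=+1; sign (−1)^0·+1^-1·+1^0 = +1.
(a,b)_29: α=4, u≡27; β=3, v≡2 (mod 29); (27|29)=-1, (2|29)=-1; sign (−1)^0·-1^3·-1^4 = -1.
(-30381, 1777555 / ℚ) ramifies at {2, 19, 29, 41}: a division algebra.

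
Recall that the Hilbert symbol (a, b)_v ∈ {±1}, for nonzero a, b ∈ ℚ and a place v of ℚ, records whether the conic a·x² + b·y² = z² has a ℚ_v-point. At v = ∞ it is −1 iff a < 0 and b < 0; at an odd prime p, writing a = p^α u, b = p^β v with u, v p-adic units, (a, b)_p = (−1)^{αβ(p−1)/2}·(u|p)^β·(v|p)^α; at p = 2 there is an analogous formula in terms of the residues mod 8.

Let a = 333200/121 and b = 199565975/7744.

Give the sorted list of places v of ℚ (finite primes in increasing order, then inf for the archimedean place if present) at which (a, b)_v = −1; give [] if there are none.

[7, 17]

(a, b) ≡ (17, 119) mod (ℚ^×)²; places V = {2, 5, 7, 11, 17, 37, ∞}.
(a,b)_5: α=2, u≡3; β=2, v≡1 (mod 5); (3|5)=-1, (1|5)=+1; sign (−1)^0·-1^2·+1^2 = +1.
(a,b)_∞: sgn(17)=+, sgn(119)=+, so +1.
(a,b)_2: α=4, β=-6; u≡1, v≡7 (mod 8); ε(u)ε(v)=0·1, αω(v)=4·0, βω(u)=-6·0; sum ≡ 0  ⇒  +1.
(a,b)_7: α=2, u≡5; β=3, v≡3 (mod 7); (5|7)=-1, (3|7)=-1; sign (−1)^0·-1^3·-1^2 = -1.
(a,b)_17: α=1, u≡8; β=1, v≡7 (mod 17); (8|17)=+1, (7|17)=-1; sign (−1)^0·+1^1·-1^1 = -1.
(a,b)_37: α=0, u≡20; β=2, v≡13 (mod 37); (20|37)=-1, (13|37)=-1; sign (−1)^0·-1^2·-1^0 = +1.
(a,b)_11: α=-2, u≡10; β=-2, v≡9 (mod 11); (10|11)=-1, (9|11)=+1; sign (−1)^0·-1^-2·+1^-2 = +1.
(17, 119 / ℚ) ramifies at {7, 17}: a division algebra.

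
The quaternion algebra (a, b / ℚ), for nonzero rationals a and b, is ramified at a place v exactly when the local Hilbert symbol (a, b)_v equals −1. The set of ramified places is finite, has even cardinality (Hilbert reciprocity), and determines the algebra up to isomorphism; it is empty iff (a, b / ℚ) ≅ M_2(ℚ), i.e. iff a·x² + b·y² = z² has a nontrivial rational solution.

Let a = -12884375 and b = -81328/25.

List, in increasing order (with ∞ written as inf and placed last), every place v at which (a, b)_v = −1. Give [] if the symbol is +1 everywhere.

[5, 7, 17, inf]

(a, b) ≡ (-20615, -5083) mod (ℚ^×)²; places V = {2, 5, 7, 13, 17, 19, 23, 31, ∞}.
(a,b)_31: α=1, u≡23; β=0, v≡18 (mod 31); (23|31)=-1, (18|31)=+1; sign (−1)^0·-1^0·+1^1 = +1.
(a,b)_17: α=0, u≡10; β=1, v≡14 (mod 17); (10|17)=-1, (14|17)=-1; sign (−1)^0·-1^1·-1^0 = -1.
(a,b)_∞: sgn(-20615)=−, sgn(-5083)=−, so -1.
(a,b)_19: α=1, u≡4; β=0, v≡5 (mod 19); (4|19)=+1, (5|19)=+1; sign (−1)^0·+1^0·+1^1 = +1.
(a,b)_13: α=0, u≡3; β=1, v≡3 (mod 13); (3|13)=+1, (3|13)=+1; sign (−1)^0·+1^1·+1^0 = +1.
(a,b)_23: α=0, u≡18; β=1, v≡3 (mod 23); (18|23)=+1, (3|23)=+1; sign (−1)^0·+1^1·+1^0 = +1.
(a,b)_7: α=1, u≡4; β=0, v≡3 (mod 7); (4|7)=+1, (3|7)=-1; sign (−1)^0·+1^0·-1^1 = -1.
(a,b)_5: α=5, u≡2; β=-2, v≡2 (mod 5); (2|5)=-1, (2|5)=-1; sign (−1)^0·-1^-2·-1^5 = -1.
(a,b)_2: α=0, β=4; u≡1, v≡5 (mod 8); ε(u)ε(v)=0·0, αω(v)=0·1, βω(u)=4·0; sum ≡ 0  ⇒  +1.
|Ram(-20615, -5083)| = 4, even; anisotropic at {5, 7, 17, ∞}.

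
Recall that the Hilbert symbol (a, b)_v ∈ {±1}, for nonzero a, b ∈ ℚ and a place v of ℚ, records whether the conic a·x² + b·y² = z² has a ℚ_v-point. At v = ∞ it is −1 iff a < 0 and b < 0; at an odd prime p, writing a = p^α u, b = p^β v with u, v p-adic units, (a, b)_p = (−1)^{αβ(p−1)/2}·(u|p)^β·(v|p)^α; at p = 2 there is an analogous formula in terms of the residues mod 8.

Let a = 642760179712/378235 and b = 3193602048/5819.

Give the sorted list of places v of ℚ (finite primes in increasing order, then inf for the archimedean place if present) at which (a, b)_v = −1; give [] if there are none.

Mod squares: a ≡ 170170, b ≡ 4862. Check v ∈ {∞, 2, 3, 5, 7, 11, 13, 17, 23, 29}.
v=∞: 170170 > 0 and 4862 > 0  ⇒  (a,b)_∞ = +1.
v=3: a=3^0·(≡1), b=3^2·(≡2) mod 3; (1|3)=+1, (2|3)=-1; (−1)^{0·2·1}·(+1)^2·(-1)^0 = +1.
v=11: a=11^-1·(≡9), b=11^-1·(≡10) mod 11; (9|11)=+1, (10|11)=-1; (−1)^{-1·-1·5}·(+1)^-1·(-1)^-1 = +1.
v=2: v_2(a)=17, v_2(b)=15; units ≡ 5, 7 (mod 8); ε·ε+αω+βω = 0·1+17·0+15·1 ≡ 1  ⇒  (a,b)_2 = -1.
v=17: a=17^1·(≡7), b=17^1·(≡14) mod 17; (7|17)=-1, (14|17)=-1; (−1)^{1·1·8}·(-1)^1·(-1)^1 = +1.
v=23: a=23^-2·(≡1), b=23^-2·(≡2) mod 23; (1|23)=+1, (2|23)=+1; (−1)^{-2·-2·11}·(+1)^-2·(+1)^-2 = +1.
v=29: a=29^2·(≡11), b=29^0·(≡10) mod 29; (11|29)=-1, (10|29)=-1; (−1)^{2·0·14}·(-1)^0·(-1)^2 = +1.
v=5: a=5^-1·(≡1), b=5^0·(≡2) mod 5; (1|5)=+1, (2|5)=-1; (−1)^{-1·0·2}·(+1)^0·(-1)^-1 = -1.
v=7: a=7^3·(≡3), b=7^2·(≡4) mod 7; (3|7)=-1, (4|7)=+1; (−1)^{3·2·3}·(-1)^2·(+1)^3 = +1.
v=13: a=13^-1·(≡1), b=13^1·(≡9) mod 13; (1|13)=+1, (9|13)=+1; (−1)^{-1·1·6}·(+1)^1·(+1)^-1 = +1.
(170170, 4862 / ℚ) ramifies at {2, 5}: a division algebra.

[2, 5]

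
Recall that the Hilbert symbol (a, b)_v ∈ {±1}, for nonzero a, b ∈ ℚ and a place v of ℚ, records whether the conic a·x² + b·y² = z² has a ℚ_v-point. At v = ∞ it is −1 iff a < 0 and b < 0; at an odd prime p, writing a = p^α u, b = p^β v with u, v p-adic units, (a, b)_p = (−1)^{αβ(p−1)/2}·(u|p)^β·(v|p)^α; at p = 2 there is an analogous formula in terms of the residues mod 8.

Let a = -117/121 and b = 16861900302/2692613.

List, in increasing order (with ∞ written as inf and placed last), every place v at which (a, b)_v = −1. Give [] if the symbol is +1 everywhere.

[3, 13]

(a, b) ≡ (-13, 6006) mod (ℚ^×)²; places V = {2, 3, 7, 11, 13, 17, 29, ∞}.
(a,b)_17: α=0, u≡1; β=-2, v≡6 (mod 17); (1|17)=+1, (6|17)=-1; sign (−1)^0·+1^-2·-1^0 = +1.
(a,b)_29: α=0, u≡23; β=2, v≡3 (mod 29); (23|29)=+1, (3|29)=-1; sign (−1)^0·+1^2·-1^0 = +1.
(a,b)_2: α=0, β=1; u≡3, v≡3 (mod 8); ε(u)ε(v)=1·1, αω(v)=0·1, βω(u)=1·1; sum ≡ 0  ⇒  +1.
(a,b)_∞: sgn(-13)=−, sgn(6006)=+, so +1.
(a,b)_3: α=2, u≡2; β=3, v≡1 (mod 3); (2|3)=-1, (1|3)=+1; sign (−1)^0·-1^3·+1^2 = -1.
(a,b)_13: α=1, u≡1; β=5, v≡5 (mod 13); (1|13)=+1, (5|13)=-1; sign (−1)^0·+1^5·-1^1 = -1.
(a,b)_11: α=-2, u≡4; β=-3, v≡6 (mod 11); (4|11)=+1, (6|11)=-1; sign (−1)^0·+1^-3·-1^-2 = +1.
(a,b)_7: α=0, u≡1; β=-1, v≡1 (mod 7); (1|7)=+1, (1|7)=+1; sign (−1)^0·+1^-1·+1^0 = +1.
|Ram(-13, 6006)| = 2, even; anisotropic at {3, 13}.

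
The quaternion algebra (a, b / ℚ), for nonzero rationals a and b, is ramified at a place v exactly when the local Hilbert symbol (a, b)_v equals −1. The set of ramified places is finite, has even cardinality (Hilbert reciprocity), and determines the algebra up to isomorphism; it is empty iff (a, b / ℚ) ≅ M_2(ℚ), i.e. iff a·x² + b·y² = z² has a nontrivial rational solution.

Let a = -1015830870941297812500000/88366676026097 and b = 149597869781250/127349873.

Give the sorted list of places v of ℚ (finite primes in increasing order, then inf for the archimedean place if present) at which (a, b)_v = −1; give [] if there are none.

(a, b) ≡ (-79458, 46002) mod (ℚ^×)²; places V = {2, 3, 5, 7, 11, 17, 19, 23, 41, ∞}.
(a,b)_23: α=-2, u≡17; β=-2, v≡9 (mod 23); (17|23)=-1, (9|23)=+1; sign (−1)^0·-1^-2·+1^-2 = +1.
(a,b)_7: α=-6, u≡6; β=-2, v≡3 (mod 7); (6|7)=-1, (3|7)=-1; sign (−1)^0·-1^-2·-1^-6 = +1.
(a,b)_41: α=1, u≡35; β=1, v≡28 (mod 41); (35|41)=-1, (28|41)=-1; sign (−1)^0·-1^1·-1^1 = +1.
(a,b)_11: α=4, u≡7; β=3, v≡8 (mod 11); (7|11)=-1, (8|11)=-1; sign (−1)^0·-1^3·-1^4 = -1.
(a,b)_3: α=7, u≡1; β=5, v≡1 (mod 3); (1|3)=+1, (1|3)=+1; sign (−1)^1·+1^5·+1^7 = -1.
(a,b)_17: α=-5, u≡13; β=-3, v≡14 (mod 17); (13|17)=+1, (14|17)=-1; sign (−1)^0·+1^-3·-1^-5 = -1.
(a,b)_5: α=10, u≡2; β=6, v≡2 (mod 5); (2|5)=-1, (2|5)=-1; sign (−1)^0·-1^6·-1^10 = +1.
(a,b)_2: α=5, β=1; u≡7, v≡1 (mod 8); ε(u)ε(v)=1·0, αω(v)=5·0, βω(u)=1·0; sum ≡ 0  ⇒  +1.
(a,b)_∞: sgn(-79458)=−, sgn(46002)=+, so +1.
(a,b)_19: α=5, u≡4; β=2, v≡8 (mod 19); (4|19)=+1, (8|19)=-1; sign (−1)^0·+1^2·-1^5 = -1.
|Ram(-79458, 46002)| = 4, even; anisotropic at {3, 11, 17, 19}.

[3, 11, 17, 19]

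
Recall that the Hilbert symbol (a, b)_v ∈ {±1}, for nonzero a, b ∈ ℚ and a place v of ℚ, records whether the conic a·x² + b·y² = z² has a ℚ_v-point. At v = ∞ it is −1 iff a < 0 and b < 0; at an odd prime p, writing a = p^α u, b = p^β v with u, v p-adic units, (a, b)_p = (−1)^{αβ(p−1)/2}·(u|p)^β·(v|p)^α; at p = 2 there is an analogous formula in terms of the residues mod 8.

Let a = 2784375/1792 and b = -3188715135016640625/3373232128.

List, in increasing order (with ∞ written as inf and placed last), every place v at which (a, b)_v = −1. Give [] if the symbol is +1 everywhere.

Mod squares: a ≡ 385, b ≡ -8580495. Check v ∈ {∞, 2, 3, 5, 7, 11, 17, 19, 23}.
v=11: a=11^1·(≡7), b=11^3·(≡9) mod 11; (7|11)=-1, (9|11)=+1; (−1)^{1·3·5}·(-1)^3·(+1)^1 = +1.
v=∞: 385 > 0 and -8580495 < 0  ⇒  (a,b)_∞ = +1.
v=5: a=5^5·(≡3), b=5^7·(≡4) mod 5; (3|5)=-1, (4|5)=+1; (−1)^{5·7·2}·(-1)^7·(+1)^5 = -1.
v=17: a=17^0·(≡14), b=17^3·(≡14) mod 17; (14|17)=-1, (14|17)=-1; (−1)^{0·3·8}·(-1)^3·(-1)^0 = -1.
v=2: v_2(a)=-8, v_2(b)=-12; units ≡ 1, 1 (mod 8); ε·ε+αω+βω = 0·0+-8·0+-12·0 ≡ 0  ⇒  (a,b)_2 = +1.
v=3: a=3^4·(≡1), b=3^3·(≡2) mod 3; (1|3)=+1, (2|3)=-1; (−1)^{4·3·1}·(+1)^3·(-1)^4 = +1.
v=19: a=19^0·(≡16), b=19^1·(≡5) mod 19; (16|19)=+1, (5|19)=+1; (−1)^{0·1·9}·(+1)^1·(+1)^0 = +1.
v=7: a=7^-1·(≡5), b=7^-7·(≡3) mod 7; (5|7)=-1, (3|7)=-1; (−1)^{-1·-7·3}·(-1)^-7·(-1)^-1 = -1.
v=23: a=23^0·(≡14), b=23^3·(≡3) mod 23; (14|23)=-1, (3|23)=+1; (−1)^{0·3·11}·(-1)^3·(+1)^0 = -1.
Ram(385, -8580495) = {5, 7, 17, 23}; no ℚ_5-point on the conic.

[5, 7, 17, 23]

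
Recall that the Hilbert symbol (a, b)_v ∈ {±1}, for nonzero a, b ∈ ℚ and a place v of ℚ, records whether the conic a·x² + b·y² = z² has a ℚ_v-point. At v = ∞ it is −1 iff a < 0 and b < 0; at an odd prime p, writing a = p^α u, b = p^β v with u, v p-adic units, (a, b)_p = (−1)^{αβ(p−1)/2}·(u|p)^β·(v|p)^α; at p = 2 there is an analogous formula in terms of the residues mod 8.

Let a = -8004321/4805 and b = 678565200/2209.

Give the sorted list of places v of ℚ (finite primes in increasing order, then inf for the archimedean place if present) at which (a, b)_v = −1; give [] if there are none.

Mod squares: a ≡ -2405, b ≡ 1696413. Check v ∈ {∞, 2, 3, 5, 13, 17, 29, 31, 37, 43, 47}.
v=31: a=31^-2·(≡13), b=31^1·(≡28) mod 31; (13|31)=-1, (28|31)=+1; (−1)^{-2·1·15}·(-1)^1·(+1)^-2 = -1.
v=47: a=47^0·(≡44), b=47^-2·(≡21) mod 47; (44|47)=-1, (21|47)=+1; (−1)^{0·-2·23}·(-1)^-2·(+1)^0 = +1.
v=∞: -2405 < 0 and 1696413 > 0  ⇒  (a,b)_∞ = +1.
v=37: a=37^1·(≡21), b=37^1·(≡24) mod 37; (21|37)=+1, (24|37)=-1; (−1)^{1·1·18}·(+1)^1·(-1)^1 = -1.
v=43: a=43^2·(≡30), b=43^0·(≡27) mod 43; (30|43)=-1, (27|43)=-1; (−1)^{2·0·21}·(-1)^0·(-1)^2 = +1.
v=5: a=5^-1·(≡4), b=5^2·(≡2) mod 5; (4|5)=+1, (2|5)=-1; (−1)^{-1·2·2}·(+1)^2·(-1)^-1 = -1.
v=2: v_2(a)=0, v_2(b)=4; units ≡ 3, 5 (mod 8); ε·ε+αω+βω = 1·0+0·1+4·1 ≡ 0  ⇒  (a,b)_2 = +1.
v=17: a=17^0·(≡4), b=17^1·(≡9) mod 17; (4|17)=+1, (9|17)=+1; (−1)^{0·1·8}·(+1)^1·(+1)^0 = +1.
v=13: a=13^1·(≡10), b=13^0·(≡12) mod 13; (10|13)=+1, (12|13)=+1; (−1)^{1·0·6}·(+1)^0·(+1)^1 = +1.
v=3: a=3^2·(≡1), b=3^1·(≡1) mod 3; (1|3)=+1, (1|3)=+1; (−1)^{2·1·1}·(+1)^1·(+1)^2 = +1.
v=29: a=29^0·(≡26), b=29^1·(≡1) mod 29; (26|29)=-1, (1|29)=+1; (−1)^{0·1·14}·(-1)^1·(+1)^0 = -1.
Ram(-2405, 1696413) = {5, 29, 31, 37}; no ℚ_5-point on the conic.

[5, 29, 31, 37]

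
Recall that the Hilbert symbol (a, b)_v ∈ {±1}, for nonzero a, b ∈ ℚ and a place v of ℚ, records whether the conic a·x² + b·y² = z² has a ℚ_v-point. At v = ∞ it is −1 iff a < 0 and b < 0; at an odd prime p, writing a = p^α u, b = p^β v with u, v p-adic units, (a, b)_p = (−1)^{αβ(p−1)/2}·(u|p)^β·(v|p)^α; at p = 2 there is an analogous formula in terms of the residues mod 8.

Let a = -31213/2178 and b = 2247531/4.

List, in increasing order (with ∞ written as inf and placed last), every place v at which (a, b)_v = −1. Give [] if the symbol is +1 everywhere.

[11, 13]

Mod squares: a ≡ -26, b ≡ 13299. Check v ∈ {∞, 2, 3, 7, 11, 13, 31}.
v=3: a=3^-2·(≡1), b=3^1·(≡2) mod 3; (1|3)=+1, (2|3)=-1; (−1)^{-2·1·1}·(+1)^1·(-1)^-2 = +1.
v=2: v_2(a)=-1, v_2(b)=-2; units ≡ 3, 3 (mod 8); ε·ε+αω+βω = 1·1+-1·1+-2·1 ≡ 0  ⇒  (a,b)_2 = +1.
v=∞: -26 < 0 and 13299 > 0  ⇒  (a,b)_∞ = +1.
v=13: a=13^1·(≡8), b=13^3·(≡12) mod 13; (8|13)=-1, (12|13)=+1; (−1)^{1·3·6}·(-1)^3·(+1)^1 = -1.
v=31: a=31^0·(≡16), b=31^1·(≡29) mod 31; (16|31)=+1, (29|31)=-1; (−1)^{0·1·15}·(+1)^1·(-1)^0 = +1.
v=11: a=11^-2·(≡7), b=11^1·(≡10) mod 11; (7|11)=-1, (10|11)=-1; (−1)^{-2·1·5}·(-1)^1·(-1)^-2 = -1.
v=7: a=7^4·(≡1), b=7^0·(≡5) mod 7; (1|7)=+1, (5|7)=-1; (−1)^{4·0·3}·(+1)^0·(-1)^4 = +1.
Ram(-26, 13299) = {11, 13}; no ℚ_11-point on the conic.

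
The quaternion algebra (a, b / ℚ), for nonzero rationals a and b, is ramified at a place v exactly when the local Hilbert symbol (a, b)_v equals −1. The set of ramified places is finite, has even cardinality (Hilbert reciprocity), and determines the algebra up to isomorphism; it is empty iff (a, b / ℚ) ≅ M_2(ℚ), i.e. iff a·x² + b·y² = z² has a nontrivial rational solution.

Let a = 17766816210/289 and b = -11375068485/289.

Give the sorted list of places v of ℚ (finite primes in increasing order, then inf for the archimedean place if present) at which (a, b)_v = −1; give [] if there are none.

[2, 23]

Mod squares: a ≡ 144210, b ≡ -165. Check v ∈ {∞, 2, 3, 5, 11, 13, 17, 19, 23}.
v=17: a=17^-2·(≡15), b=17^-2·(≡7) mod 17; (15|17)=+1, (7|17)=-1; (−1)^{-2·-2·8}·(+1)^-2·(-1)^-2 = +1.
v=2: v_2(a)=1, v_2(b)=0; units ≡ 1, 3 (mod 8); ε·ε+αω+βω = 0·1+1·1+0·0 ≡ 1  ⇒  (a,b)_2 = -1.
v=11: a=11^1·(≡3), b=11^1·(≡2) mod 11; (3|11)=+1, (2|11)=-1; (−1)^{1·1·5}·(+1)^1·(-1)^1 = +1.
v=23: a=23^1·(≡14), b=23^2·(≡15) mod 23; (14|23)=-1, (15|23)=-1; (−1)^{1·2·11}·(-1)^2·(-1)^1 = -1.
v=3: a=3^7·(≡1), b=3^1·(≡2) mod 3; (1|3)=+1, (2|3)=-1; (−1)^{7·1·1}·(+1)^1·(-1)^7 = +1.
v=13: a=13^2·(≡9), b=13^0·(≡4) mod 13; (9|13)=+1, (4|13)=+1; (−1)^{2·0·6}·(+1)^0·(+1)^2 = +1.
v=19: a=19^1·(≡16), b=19^4·(≡5) mod 19; (16|19)=+1, (5|19)=+1; (−1)^{1·4·9}·(+1)^4·(+1)^1 = +1.
v=∞: 144210 > 0 and -165 < 0  ⇒  (a,b)_∞ = +1.
v=5: a=5^1·(≡3), b=5^1·(≡2) mod 5; (3|5)=-1, (2|5)=-1; (−1)^{1·1·2}·(-1)^1·(-1)^1 = +1.
(144210, -165 / ℚ) ramifies at {2, 23}: a division algebra.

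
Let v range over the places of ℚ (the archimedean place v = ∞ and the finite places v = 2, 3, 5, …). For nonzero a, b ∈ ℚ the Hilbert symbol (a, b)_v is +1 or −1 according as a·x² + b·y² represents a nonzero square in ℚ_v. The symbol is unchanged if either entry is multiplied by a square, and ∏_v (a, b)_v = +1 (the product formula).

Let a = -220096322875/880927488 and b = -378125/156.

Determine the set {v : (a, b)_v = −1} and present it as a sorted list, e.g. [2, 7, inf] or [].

[13, inf]

Mod squares: a ≡ -2145, b ≡ -195. Check v ∈ {∞, 2, 3, 5, 7, 11, 13, 17, 29}.
v=3: a=3^-5·(≡2), b=3^-1·(≡1) mod 3; (2|3)=-1, (1|3)=+1; (−1)^{-5·-1·1}·(-1)^-1·(+1)^-5 = +1.
v=13: a=13^1·(≡10), b=13^-1·(≡7) mod 13; (10|13)=+1, (7|13)=-1; (−1)^{1·-1·6}·(+1)^-1·(-1)^1 = -1.
v=7: a=7^-2·(≡1), b=7^0·(≡4) mod 7; (1|7)=+1, (4|7)=+1; (−1)^{-2·0·3}·(+1)^0·(+1)^-2 = +1.
v=29: a=29^2·(≡7), b=29^0·(≡19) mod 29; (7|29)=+1, (19|29)=-1; (−1)^{2·0·14}·(+1)^0·(-1)^2 = +1.
v=11: a=11^5·(≡4), b=11^2·(≡5) mod 11; (4|11)=+1, (5|11)=+1; (−1)^{5·2·5}·(+1)^2·(+1)^5 = +1.
v=5: a=5^3·(≡4), b=5^5·(≡4) mod 5; (4|5)=+1, (4|5)=+1; (−1)^{3·5·2}·(+1)^5·(+1)^3 = +1.
v=17: a=17^-2·(≡12), b=17^0·(≡2) mod 17; (12|17)=-1, (2|17)=+1; (−1)^{-2·0·8}·(-1)^0·(+1)^-2 = +1.
v=∞: -2145 < 0 and -195 < 0  ⇒  (a,b)_∞ = -1.
v=2: v_2(a)=-8, v_2(b)=-2; units ≡ 7, 5 (mod 8); ε·ε+αω+βω = 1·0+-8·1+-2·0 ≡ 0  ⇒  (a,b)_2 = +1.
(-2145, -195 / ℚ) ramifies at {13, ∞}: a division algebra.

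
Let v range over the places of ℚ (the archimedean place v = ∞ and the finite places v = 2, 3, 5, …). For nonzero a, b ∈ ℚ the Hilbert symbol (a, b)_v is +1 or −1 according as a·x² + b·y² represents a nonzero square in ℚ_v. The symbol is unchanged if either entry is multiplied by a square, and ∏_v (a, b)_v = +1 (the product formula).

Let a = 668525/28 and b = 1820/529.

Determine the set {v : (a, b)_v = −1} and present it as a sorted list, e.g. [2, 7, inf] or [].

[2, 5, 7, 13]

(a, b) ≡ (1547, 455) mod (ℚ^×)²; places V = {2, 5, 7, 11, 13, 17, 23, ∞}.
(a,b)_∞: sgn(1547)=+, sgn(455)=+, so +1.
(a,b)_17: α=1, u≡5; β=0, v≡9 (mod 17); (5|17)=-1, (9|17)=+1; sign (−1)^0·-1^0·+1^1 = +1.
(a,b)_2: α=-2, β=2; u≡3, v≡7 (mod 8); ε(u)ε(v)=1·1, αω(v)=-2·0, βω(u)=2·1; sum ≡ 1  ⇒  -1.
(a,b)_13: α=1, u≡5; β=1, v≡4 (mod 13); (5|13)=-1, (4|13)=+1; sign (−1)^0·-1^1·+1^1 = -1.
(a,b)_7: α=-1, u≡1; β=1, v≡2 (mod 7); (1|7)=+1, (2|7)=+1; sign (−1)^1·+1^1·+1^-1 = -1.
(a,b)_11: α=2, u≡6; β=0, v≡5 (mod 11); (6|11)=-1, (5|11)=+1; sign (−1)^0·-1^0·+1^2 = +1.
(a,b)_23: α=0, u≡6; β=-2, v≡3 (mod 23); (6|23)=+1, (3|23)=+1; sign (−1)^0·+1^-2·+1^0 = +1.
(a,b)_5: α=2, u≡2; β=1, v≡1 (mod 5); (2|5)=-1, (1|5)=+1; sign (−1)^0·-1^1·+1^2 = -1.
Ram(1547, 455) = {2, 5, 7, 13}; no ℚ_2-point on the conic.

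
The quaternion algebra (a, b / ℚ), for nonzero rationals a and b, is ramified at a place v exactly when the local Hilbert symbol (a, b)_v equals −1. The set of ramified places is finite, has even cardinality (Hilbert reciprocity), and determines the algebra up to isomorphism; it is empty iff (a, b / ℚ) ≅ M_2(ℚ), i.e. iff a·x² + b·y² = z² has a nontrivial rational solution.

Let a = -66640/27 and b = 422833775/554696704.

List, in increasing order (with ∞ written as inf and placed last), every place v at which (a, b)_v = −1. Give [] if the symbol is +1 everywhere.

Mod squares: a ≡ -255, b ≡ 119. Check v ∈ {∞, 2, 3, 5, 7, 13, 17, 23, 29}.
v=7: a=7^2·(≡2), b=7^1·(≡6) mod 7; (2|7)=+1, (6|7)=-1; (−1)^{2·1·3}·(+1)^1·(-1)^2 = +1.
v=3: a=3^-3·(≡2), b=3^0·(≡2) mod 3; (2|3)=-1, (2|3)=-1; (−1)^{-3·0·1}·(-1)^0·(-1)^-3 = -1.
v=13: a=13^0·(≡11), b=13^2·(≡7) mod 13; (11|13)=-1, (7|13)=-1; (−1)^{0·2·6}·(-1)^2·(-1)^0 = +1.
v=5: a=5^1·(≡1), b=5^2·(≡4) mod 5; (1|5)=+1, (4|5)=+1; (−1)^{1·2·2}·(+1)^2·(+1)^1 = +1.
v=29: a=29^0·(≡28), b=29^2·(≡11) mod 29; (28|29)=+1, (11|29)=-1; (−1)^{0·2·14}·(+1)^2·(-1)^0 = +1.
v=2: v_2(a)=4, v_2(b)=-20; units ≡ 1, 7 (mod 8); ε·ε+αω+βω = 0·1+4·0+-20·0 ≡ 0  ⇒  (a,b)_2 = +1.
v=23: a=23^0·(≡15), b=23^-2·(≡16) mod 23; (15|23)=-1, (16|23)=+1; (−1)^{0·-2·11}·(-1)^-2·(+1)^0 = +1.
v=∞: -255 < 0 and 119 > 0  ⇒  (a,b)_∞ = +1.
v=17: a=17^1·(≡16), b=17^1·(≡3) mod 17; (16|17)=+1, (3|17)=-1; (−1)^{1·1·8}·(+1)^1·(-1)^1 = -1.
Ram(-255, 119) = {3, 17}; no ℚ_3-point on the conic.

[3, 17]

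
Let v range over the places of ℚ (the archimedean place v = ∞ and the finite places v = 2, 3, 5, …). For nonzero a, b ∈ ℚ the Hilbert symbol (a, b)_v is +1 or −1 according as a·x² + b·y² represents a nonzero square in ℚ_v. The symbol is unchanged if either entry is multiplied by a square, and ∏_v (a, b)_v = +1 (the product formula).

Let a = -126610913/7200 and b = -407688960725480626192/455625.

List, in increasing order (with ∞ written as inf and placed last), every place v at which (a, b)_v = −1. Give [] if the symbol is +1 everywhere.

[2, 11, 13, inf]

(a, b) ≡ (-8866, -7657) mod (ℚ^×)²; places V = {2, 3, 5, 7, 11, 13, 19, 31, ∞}.
(a,b)_31: α=1, u≡15; β=3, v≡10 (mod 31); (15|31)=-1, (10|31)=+1; sign (−1)^1·-1^3·+1^1 = +1.
(a,b)_2: α=-5, β=4; u≡7, v≡7 (mod 8); ε(u)ε(v)=1·1, αω(v)=-5·0, βω(u)=4·0; sum ≡ 1  ⇒  -1.
(a,b)_5: α=-2, u≡4; β=-4, v≡2 (mod 5); (4|5)=+1, (2|5)=-1; sign (−1)^0·+1^-4·-1^-2 = +1.
(a,b)_19: α=0, u≡5; β=1, v≡15 (mod 19); (5|19)=+1, (15|19)=-1; sign (−1)^0·+1^1·-1^0 = +1.
(a,b)_11: α=1, u≡7; β=4, v≡7 (mod 11); (7|11)=-1, (7|11)=-1; sign (−1)^0·-1^4·-1^1 = -1.
(a,b)_13: α=5, u≡8; β=7, v≡9 (mod 13); (8|13)=-1, (9|13)=+1; sign (−1)^0·-1^7·+1^5 = -1.
(a,b)_7: α=0, u≡3; β=2, v≡1 (mod 7); (3|7)=-1, (1|7)=+1; sign (−1)^0·-1^2·+1^0 = +1.
(a,b)_3: α=-2, u≡2; β=-6, v≡2 (mod 3); (2|3)=-1, (2|3)=-1; sign (−1)^0·-1^-6·-1^-2 = +1.
(a,b)_∞: sgn(-8866)=−, sgn(-7657)=−, so -1.
Ram(-8866, -7657) = {2, 11, 13, ∞}; no ℚ_2-point on the conic.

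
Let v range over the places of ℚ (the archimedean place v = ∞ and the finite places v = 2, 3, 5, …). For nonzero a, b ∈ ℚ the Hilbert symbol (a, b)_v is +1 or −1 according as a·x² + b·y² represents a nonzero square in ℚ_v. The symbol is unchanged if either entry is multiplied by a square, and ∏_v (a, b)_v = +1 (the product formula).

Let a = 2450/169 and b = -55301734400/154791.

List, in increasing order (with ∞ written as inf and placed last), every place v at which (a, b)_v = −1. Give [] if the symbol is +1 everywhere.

[2, 3, 11, 13]

(a, b) ≡ (2, -14586) mod (ℚ^×)²; places V = {2, 3, 5, 7, 11, 13, 17, 19, ∞}.
(a,b)_11: α=0, u≡2; β=1, v≡3 (mod 11); (2|11)=-1, (3|11)=+1; sign (−1)^0·-1^1·+1^0 = -1.
(a,b)_13: α=-2, u≡6; β=-1, v≡3 (mod 13); (6|13)=-1, (3|13)=+1; sign (−1)^0·-1^-1·+1^-2 = -1.
(a,b)_3: α=0, u≡2; β=-5, v≡1 (mod 3); (2|3)=-1, (1|3)=+1; sign (−1)^0·-1^-5·+1^0 = -1.
(a,b)_19: α=0, u≡10; β=2, v≡6 (mod 19); (10|19)=-1, (6|19)=+1; sign (−1)^0·-1^2·+1^0 = +1.
(a,b)_5: α=2, u≡2; β=2, v≡4 (mod 5); (2|5)=-1, (4|5)=+1; sign (−1)^0·-1^2·+1^2 = +1.
(a,b)_2: α=1, β=15; u≡1, v≡3 (mod 8); ε(u)ε(v)=0·1, αω(v)=1·1, βω(u)=15·0; sum ≡ 1  ⇒  -1.
(a,b)_7: α=2, u≡1; β=-2, v≡2 (mod 7); (1|7)=+1, (2|7)=+1; sign (−1)^0·+1^-2·+1^2 = +1.
(a,b)_17: α=0, u≡15; β=1, v≡16 (mod 17); (15|17)=+1, (16|17)=+1; sign (−1)^0·+1^1·+1^0 = +1.
(a,b)_∞: sgn(2)=+, sgn(-14586)=−, so +1.
Ram(2, -14586) = {2, 3, 11, 13}; no ℚ_2-point on the conic.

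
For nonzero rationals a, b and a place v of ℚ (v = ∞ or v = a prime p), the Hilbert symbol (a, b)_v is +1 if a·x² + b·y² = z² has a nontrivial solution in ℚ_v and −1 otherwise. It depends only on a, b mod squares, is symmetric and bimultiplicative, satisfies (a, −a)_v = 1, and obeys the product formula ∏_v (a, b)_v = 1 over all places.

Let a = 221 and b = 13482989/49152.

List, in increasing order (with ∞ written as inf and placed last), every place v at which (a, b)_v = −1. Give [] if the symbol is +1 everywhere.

(a, b) ≡ (221, 663) mod (ℚ^×)²; places V = {2, 3, 13, 17, 19, ∞}.
(a,b)_2: α=0, β=-14; u≡5, v≡7 (mod 8); ε(u)ε(v)=0·1, αω(v)=0·0, βω(u)=-14·1; sum ≡ 0  ⇒  +1.
(a,b)_∞: sgn(221)=+, sgn(663)=+, so +1.
(a,b)_19: α=0, u≡12; β=2, v≡5 (mod 19); (12|19)=-1, (5|19)=+1; sign (−1)^0·-1^2·+1^0 = +1.
(a,b)_17: α=1, u≡13; β=1, v≡10 (mod 17); (13|17)=+1, (10|17)=-1; sign (−1)^0·+1^1·-1^1 = -1.
(a,b)_13: α=1, u≡4; β=3, v≡12 (mod 13); (4|13)=+1, (12|13)=+1; sign (−1)^0·+1^3·+1^1 = +1.
(a,b)_3: α=0, u≡2; β=-1, v≡2 (mod 3); (2|3)=-1, (2|3)=-1; sign (−1)^0·-1^-1·-1^0 = -1.
|Ram(221, 663)| = 2, even; anisotropic at {3, 17}.

[3, 17]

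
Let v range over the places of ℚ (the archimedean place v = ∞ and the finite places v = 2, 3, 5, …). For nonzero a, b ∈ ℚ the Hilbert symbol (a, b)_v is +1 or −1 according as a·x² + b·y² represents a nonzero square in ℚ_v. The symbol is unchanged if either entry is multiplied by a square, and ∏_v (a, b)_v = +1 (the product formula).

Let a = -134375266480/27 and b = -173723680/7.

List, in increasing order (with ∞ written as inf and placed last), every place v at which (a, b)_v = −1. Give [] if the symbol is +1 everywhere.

(a, b) ≡ (-1785, -910) mod (ℚ^×)²; places V = {2, 3, 5, 7, 13, 17, ∞}.
(a,b)_13: α=2, u≡3; β=1, v≡6 (mod 13); (3|13)=+1, (6|13)=-1; sign (−1)^0·+1^1·-1^2 = +1.
(a,b)_17: α=5, u≡5; β=4, v≡4 (mod 17); (5|17)=-1, (4|17)=+1; sign (−1)^0·-1^4·+1^5 = +1.
(a,b)_7: α=1, u≡1; β=-1, v≡3 (mod 7); (1|7)=+1, (3|7)=-1; sign (−1)^1·+1^-1·-1^1 = +1.
(a,b)_5: α=1, u≡2; β=1, v≡2 (mod 5); (2|5)=-1, (2|5)=-1; sign (−1)^0·-1^1·-1^1 = +1.
(a,b)_∞: sgn(-1785)=−, sgn(-910)=−, so -1.
(a,b)_3: α=-3, u≡2; β=0, v≡2 (mod 3); (2|3)=-1, (2|3)=-1; sign (−1)^0·-1^0·-1^-3 = -1.
(a,b)_2: α=4, β=5; u≡7, v≡1 (mod 8); ε(u)ε(v)=1·0, αω(v)=4·0, βω(u)=5·0; sum ≡ 0  ⇒  +1.
Ram(-1785, -910) = {3, ∞}; no ℚ_3-point on the conic.

[3, inf]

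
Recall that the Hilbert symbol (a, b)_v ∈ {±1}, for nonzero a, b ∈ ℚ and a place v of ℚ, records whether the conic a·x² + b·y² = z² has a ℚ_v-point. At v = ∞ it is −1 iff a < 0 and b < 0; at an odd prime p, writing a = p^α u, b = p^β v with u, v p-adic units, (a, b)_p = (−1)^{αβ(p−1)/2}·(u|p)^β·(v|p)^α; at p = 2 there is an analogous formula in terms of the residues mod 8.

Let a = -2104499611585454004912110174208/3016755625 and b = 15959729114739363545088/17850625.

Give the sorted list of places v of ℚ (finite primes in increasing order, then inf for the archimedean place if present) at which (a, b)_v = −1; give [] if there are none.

[11, 19, 29, 37]

(a, b) ≡ (-285030647, 3813) mod (ℚ^×)²; places V = {2, 3, 5, 7, 11, 13, 19, 29, 31, 37, 41, ∞}.
(a,b)_2: α=24, β=22; u≡1, v≡5 (mod 8); ε(u)ε(v)=0·0, αω(v)=24·1, βω(u)=22·0; sum ≡ 0  ⇒  +1.
(a,b)_7: α=6, u≡2; β=4, v≡3 (mod 7); (2|7)=+1, (3|7)=-1; sign (−1)^0·+1^4·-1^6 = +1.
(a,b)_41: α=1, u≡19; β=1, v≡3 (mod 41); (19|41)=-1, (3|41)=-1; sign (−1)^0·-1^1·-1^1 = +1.
(a,b)_31: α=1, u≡28; β=1, v≡17 (mod 31); (28|31)=+1, (17|31)=-1; sign (−1)^1·+1^1·-1^1 = +1.
(a,b)_37: α=3, u≡15; β=2, v≡35 (mod 37); (15|37)=-1, (35|37)=-1; sign (−1)^0·-1^2·-1^3 = -1.
(a,b)_3: α=2, u≡1; β=1, v≡2 (mod 3); (1|3)=+1, (2|3)=-1; sign (−1)^0·+1^1·-1^2 = +1.
(a,b)_19: α=3, u≡15; β=2, v≡2 (mod 19); (15|19)=-1, (2|19)=-1; sign (−1)^0·-1^2·-1^3 = -1.
(a,b)_∞: sgn(-285030647)=−, sgn(3813)=+, so +1.
(a,b)_13: α=-6, u≡2; β=-4, v≡3 (mod 13); (2|13)=-1, (3|13)=+1; sign (−1)^0·-1^-4·+1^-6 = +1.
(a,b)_5: α=-4, u≡3; β=-4, v≡3 (mod 5); (3|5)=-1, (3|5)=-1; sign (−1)^0·-1^-4·-1^-4 = +1.
(a,b)_29: α=3, u≡17; β=2, v≡8 (mod 29); (17|29)=-1, (8|29)=-1; sign (−1)^0·-1^2·-1^3 = -1.
(a,b)_11: α=1, u≡1; β=0, v≡2 (mod 11); (1|11)=+1, (2|11)=-1; sign (−1)^0·+1^0·-1^1 = -1.
Ram(-285030647, 3813) = {11, 19, 29, 37}; no ℚ_11-point on the conic.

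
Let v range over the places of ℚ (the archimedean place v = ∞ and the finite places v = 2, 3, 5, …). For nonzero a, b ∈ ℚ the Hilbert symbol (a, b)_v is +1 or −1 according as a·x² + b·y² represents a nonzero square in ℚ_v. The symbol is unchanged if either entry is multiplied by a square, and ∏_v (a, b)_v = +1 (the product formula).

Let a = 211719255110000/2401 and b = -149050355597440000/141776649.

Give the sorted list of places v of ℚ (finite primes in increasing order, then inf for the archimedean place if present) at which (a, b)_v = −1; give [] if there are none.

Mod squares: a ≡ 11951, b ≡ -131461. Check v ∈ {∞, 2, 3, 5, 7, 11, 17, 19, 37}.
v=19: a=19^1·(≡18), b=19^1·(≡6) mod 19; (18|19)=-1, (6|19)=+1; (−1)^{1·1·9}·(-1)^1·(+1)^1 = +1.
v=3: a=3^0·(≡2), b=3^-10·(≡2) mod 3; (2|3)=-1, (2|3)=-1; (−1)^{0·-10·1}·(-1)^-10·(-1)^0 = +1.
v=37: a=37^1·(≡25), b=37^1·(≡33) mod 37; (25|37)=+1, (33|37)=+1; (−1)^{1·1·18}·(+1)^1·(+1)^1 = +1.
v=∞: 11951 > 0 and -131461 < 0  ⇒  (a,b)_∞ = +1.
v=5: a=5^4·(≡1), b=5^4·(≡4) mod 5; (1|5)=+1, (4|5)=+1; (−1)^{4·4·2}·(+1)^4·(+1)^4 = +1.
v=17: a=17^1·(≡14), b=17^1·(≡9) mod 17; (14|17)=-1, (9|17)=+1; (−1)^{1·1·8}·(-1)^1·(+1)^1 = -1.
v=11: a=11^6·(≡9), b=11^7·(≡7) mod 11; (9|11)=+1, (7|11)=-1; (−1)^{6·7·5}·(+1)^7·(-1)^6 = +1.
v=2: v_2(a)=4, v_2(b)=10; units ≡ 7, 3 (mod 8); ε·ε+αω+βω = 1·1+4·1+10·0 ≡ 1  ⇒  (a,b)_2 = -1.
v=7: a=7^-4·(≡1), b=7^-4·(≡6) mod 7; (1|7)=+1, (6|7)=-1; (−1)^{-4·-4·3}·(+1)^-4·(-1)^-4 = +1.
|Ram(11951, -131461)| = 2, even; anisotropic at {2, 17}.

[2, 17]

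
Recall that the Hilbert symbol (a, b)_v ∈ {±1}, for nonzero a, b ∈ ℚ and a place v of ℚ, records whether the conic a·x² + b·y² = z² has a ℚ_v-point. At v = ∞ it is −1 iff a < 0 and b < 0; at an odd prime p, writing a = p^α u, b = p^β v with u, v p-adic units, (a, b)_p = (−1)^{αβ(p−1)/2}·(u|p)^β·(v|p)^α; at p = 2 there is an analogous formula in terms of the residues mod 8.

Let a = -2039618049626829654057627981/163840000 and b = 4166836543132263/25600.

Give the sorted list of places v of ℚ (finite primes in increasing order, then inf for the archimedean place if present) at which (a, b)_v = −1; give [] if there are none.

(a, b) ≡ (-429, 143) mod (ℚ^×)²; places V = {2, 3, 5, 7, 11, 13, ∞}.
(a,b)_2: α=-18, β=-10; u≡3, v≡7 (mod 8); ε(u)ε(v)=1·1, αω(v)=-18·0, βω(u)=-10·1; sum ≡ 1  ⇒  -1.
(a,b)_11: α=3, u≡9; β=1, v≡8 (mod 11); (9|11)=+1, (8|11)=-1; sign (−1)^1·+1^1·-1^3 = +1.
(a,b)_7: α=0, u≡6; β=2, v≡3 (mod 7); (6|7)=-1, (3|7)=-1; sign (−1)^0·-1^2·-1^0 = +1.
(a,b)_5: α=-4, u≡1; β=-2, v≡2 (mod 5); (1|5)=+1, (2|5)=-1; sign (−1)^0·+1^-2·-1^-4 = +1.
(a,b)_3: α=11, u≡1; β=6, v≡2 (mod 3); (1|3)=+1, (2|3)=-1; sign (−1)^0·+1^6·-1^11 = -1.
(a,b)_13: α=17, u≡6; β=9, v≡2 (mod 13); (6|13)=-1, (2|13)=-1; sign (−1)^0·-1^9·-1^17 = +1.
(a,b)_∞: sgn(-429)=−, sgn(143)=+, so +1.
|Ram(-429, 143)| = 2, even; anisotropic at {2, 3}.

[2, 3]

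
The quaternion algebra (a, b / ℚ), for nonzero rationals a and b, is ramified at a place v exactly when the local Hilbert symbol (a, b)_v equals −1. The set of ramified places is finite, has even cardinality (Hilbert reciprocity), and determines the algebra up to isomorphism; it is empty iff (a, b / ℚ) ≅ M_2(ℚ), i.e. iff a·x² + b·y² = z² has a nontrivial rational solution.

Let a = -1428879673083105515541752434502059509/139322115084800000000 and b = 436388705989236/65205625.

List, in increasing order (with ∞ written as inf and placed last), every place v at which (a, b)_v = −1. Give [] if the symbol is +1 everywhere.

(a, b) ≡ (-858, 21) mod (ℚ^×)²; places V = {2, 3, 5, 7, 11, 13, 17, 19, 23, ∞}.
(a,b)_23: α=8, u≡6; β=2, v≡10 (mod 23); (6|23)=+1, (10|23)=-1; sign (−1)^0·+1^2·-1^8 = +1.
(a,b)_17: α=-4, u≡2; β=-2, v≡13 (mod 17); (2|17)=+1, (13|17)=+1; sign (−1)^0·+1^-2·+1^-4 = +1.
(a,b)_11: α=9, u≡10; β=4, v≡10 (mod 11); (10|11)=-1, (10|11)=-1; sign (−1)^0·-1^4·-1^9 = -1.
(a,b)_19: α=-4, u≡17; β=-2, v≡18 (mod 19); (17|19)=+1, (18|19)=-1; sign (−1)^0·+1^-2·-1^-4 = +1.
(a,b)_13: α=5, u≡1; β=2, v≡6 (mod 13); (1|13)=+1, (6|13)=-1; sign (−1)^0·+1^2·-1^5 = -1.
(a,b)_2: α=-15, β=2; u≡3, v≡5 (mod 8); ε(u)ε(v)=1·0, αω(v)=-15·1, βω(u)=2·1; sum ≡ 1  ⇒  -1.
(a,b)_3: α=11, u≡2; β=5, v≡1 (mod 3); (2|3)=-1, (1|3)=+1; sign (−1)^1·-1^5·+1^11 = +1.
(a,b)_5: α=-8, u≡2; β=-4, v≡4 (mod 5); (2|5)=-1, (4|5)=+1; sign (−1)^0·-1^-4·+1^-8 = +1.
(a,b)_7: α=6, u≡5; β=3, v≡6 (mod 7); (5|7)=-1, (6|7)=-1; sign (−1)^0·-1^3·-1^6 = -1.
(a,b)_∞: sgn(-858)=−, sgn(21)=+, so +1.
Ram(-858, 21) = {2, 7, 11, 13}; no ℚ_2-point on the conic.

[2, 7, 11, 13]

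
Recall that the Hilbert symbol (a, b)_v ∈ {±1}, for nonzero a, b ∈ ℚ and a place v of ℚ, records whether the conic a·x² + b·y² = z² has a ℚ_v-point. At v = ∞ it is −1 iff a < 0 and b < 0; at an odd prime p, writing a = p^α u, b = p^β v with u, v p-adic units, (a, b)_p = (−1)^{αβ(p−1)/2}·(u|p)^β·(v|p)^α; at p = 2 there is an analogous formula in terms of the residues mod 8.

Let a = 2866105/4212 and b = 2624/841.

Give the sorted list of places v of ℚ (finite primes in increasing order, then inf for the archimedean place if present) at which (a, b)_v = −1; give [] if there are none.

[11, 13]

Mod squares: a ≡ 22165, b ≡ 41. Check v ∈ {∞, 2, 3, 5, 11, 13, 29, 31, 41}.
v=∞: 22165 > 0 and 41 > 0  ⇒  (a,b)_∞ = +1.
v=2: v_2(a)=-2, v_2(b)=6; units ≡ 5, 1 (mod 8); ε·ε+αω+βω = 0·0+-2·0+6·1 ≡ 0  ⇒  (a,b)_2 = +1.
v=29: a=29^0·(≡5), b=29^-2·(≡14) mod 29; (5|29)=+1, (14|29)=-1; (−1)^{0·-2·14}·(+1)^-2·(-1)^0 = +1.
v=41: a=41^2·(≡9), b=41^1·(≡5) mod 41; (9|41)=+1, (5|41)=+1; (−1)^{2·1·20}·(+1)^1·(+1)^2 = +1.
v=31: a=31^1·(≡20), b=31^0·(≡5) mod 31; (20|31)=+1, (5|31)=+1; (−1)^{1·0·15}·(+1)^0·(+1)^1 = +1.
v=13: a=13^-1·(≡5), b=13^0·(≡7) mod 13; (5|13)=-1, (7|13)=-1; (−1)^{-1·0·6}·(-1)^0·(-1)^-1 = -1.
v=5: a=5^1·(≡3), b=5^0·(≡4) mod 5; (3|5)=-1, (4|5)=+1; (−1)^{1·0·2}·(-1)^0·(+1)^1 = +1.
v=11: a=11^1·(≡2), b=11^0·(≡10) mod 11; (2|11)=-1, (10|11)=-1; (−1)^{1·0·5}·(-1)^0·(-1)^1 = -1.
v=3: a=3^-4·(≡1), b=3^0·(≡2) mod 3; (1|3)=+1, (2|3)=-1; (−1)^{-4·0·1}·(+1)^0·(-1)^-4 = +1.
Ram(22165, 41) = {11, 13}; no ℚ_11-point on the conic.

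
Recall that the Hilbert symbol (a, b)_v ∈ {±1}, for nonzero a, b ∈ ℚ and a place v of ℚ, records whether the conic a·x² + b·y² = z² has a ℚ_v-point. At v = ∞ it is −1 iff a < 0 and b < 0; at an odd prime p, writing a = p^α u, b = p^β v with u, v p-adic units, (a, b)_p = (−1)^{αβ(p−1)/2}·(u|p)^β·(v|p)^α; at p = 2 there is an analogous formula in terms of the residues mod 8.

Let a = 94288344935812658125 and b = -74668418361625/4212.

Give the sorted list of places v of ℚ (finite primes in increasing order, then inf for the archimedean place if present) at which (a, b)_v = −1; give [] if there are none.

[5, 47]

(a, b) ≡ (517, -502645) mod (ℚ^×)²; places V = {2, 3, 5, 11, 13, 17, 19, 37, 47, ∞}.
(a,b)_13: α=0, u≡1; β=-1, v≡10 (mod 13); (1|13)=+1, (10|13)=+1; sign (−1)^0·+1^-1·+1^0 = +1.
(a,b)_∞: sgn(517)=+, sgn(-502645)=−, so +1.
(a,b)_19: α=2, u≡6; β=1, v≡14 (mod 19); (6|19)=+1, (14|19)=-1; sign (−1)^0·+1^1·-1^2 = +1.
(a,b)_17: α=0, u≡7; β=2, v≡6 (mod 17); (7|17)=-1, (6|17)=-1; sign (−1)^0·-1^2·-1^0 = +1.
(a,b)_47: α=5, u≡41; β=2, v≡30 (mod 47); (41|47)=-1, (30|47)=-1; sign (−1)^0·-1^2·-1^5 = -1.
(a,b)_11: α=3, u≡9; β=3, v≡2 (mod 11); (9|11)=+1, (2|11)=-1; sign (−1)^1·+1^3·-1^3 = +1.
(a,b)_5: α=4, u≡3; β=3, v≡1 (mod 5); (3|5)=-1, (1|5)=+1; sign (−1)^0·-1^3·+1^4 = -1.
(a,b)_37: α=2, u≡26; β=1, v≡15 (mod 37); (26|37)=+1, (15|37)=-1; sign (−1)^0·+1^1·-1^2 = +1.
(a,b)_2: α=0, β=-2; u≡5, v≡3 (mod 8); ε(u)ε(v)=0·1, αω(v)=0·1, βω(u)=-2·1; sum ≡ 0  ⇒  +1.
(a,b)_3: α=0, u≡1; β=-4, v≡2 (mod 3); (1|3)=+1, (2|3)=-1; sign (−1)^0·+1^-4·-1^0 = +1.
(517, -502645 / ℚ) ramifies at {5, 47}: a division algebra.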